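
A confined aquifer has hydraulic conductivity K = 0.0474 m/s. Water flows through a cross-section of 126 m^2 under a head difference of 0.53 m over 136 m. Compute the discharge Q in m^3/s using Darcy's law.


Darcy's law: Q = K * A * i, where i = dh/L.
Hydraulic gradient i = 0.53 / 136 = 0.003897.
Q = 0.0474 * 126 * 0.003897
  = 0.0233 m^3/s.

0.0233


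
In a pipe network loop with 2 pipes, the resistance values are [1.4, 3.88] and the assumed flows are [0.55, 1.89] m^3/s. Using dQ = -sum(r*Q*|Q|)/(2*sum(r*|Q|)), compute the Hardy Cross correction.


Numerator terms (r*Q*|Q|): 1.4*0.55*|0.55| = 0.4235; 3.88*1.89*|1.89| = 13.8597.
Sum of numerator = 14.2832.
Denominator terms (r*|Q|): 1.4*|0.55| = 0.77; 3.88*|1.89| = 7.3332.
2 * sum of denominator = 2 * 8.1032 = 16.2064.
dQ = -14.2832 / 16.2064 = -0.8813 m^3/s.

-0.8813


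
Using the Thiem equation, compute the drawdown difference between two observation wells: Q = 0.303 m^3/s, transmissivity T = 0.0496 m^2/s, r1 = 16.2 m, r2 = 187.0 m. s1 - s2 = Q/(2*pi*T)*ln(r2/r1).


Thiem equation: s1 - s2 = Q/(2*pi*T) * ln(r2/r1).
ln(r2/r1) = ln(187.0/16.2) = 2.4461.
Q/(2*pi*T) = 0.303 / (2*pi*0.0496) = 0.303 / 0.3116 = 0.9723.
s1 - s2 = 0.9723 * 2.4461 = 2.3782 m.

2.3782


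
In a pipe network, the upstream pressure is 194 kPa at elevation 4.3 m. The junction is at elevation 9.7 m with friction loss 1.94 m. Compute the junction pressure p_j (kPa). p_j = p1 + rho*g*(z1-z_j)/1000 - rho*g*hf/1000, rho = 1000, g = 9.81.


Junction pressure: p_j = p1 + rho*g*(z1 - z_j)/1000 - rho*g*hf/1000.
Elevation term = 1000*9.81*(4.3 - 9.7)/1000 = -52.974 kPa.
Friction term = 1000*9.81*1.94/1000 = 19.031 kPa.
p_j = 194 + -52.974 - 19.031 = 121.99 kPa.

121.99


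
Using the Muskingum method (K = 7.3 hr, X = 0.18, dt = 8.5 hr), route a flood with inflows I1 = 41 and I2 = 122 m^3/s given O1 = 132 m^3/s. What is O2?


Muskingum coefficients:
denom = 2*K*(1-X) + dt = 2*7.3*(1-0.18) + 8.5 = 20.472.
C0 = (dt - 2*K*X)/denom = (8.5 - 2*7.3*0.18)/20.472 = 0.2868.
C1 = (dt + 2*K*X)/denom = (8.5 + 2*7.3*0.18)/20.472 = 0.5436.
C2 = (2*K*(1-X) - dt)/denom = 0.1696.
O2 = C0*I2 + C1*I1 + C2*O1
   = 0.2868*122 + 0.5436*41 + 0.1696*132
   = 79.67 m^3/s.

79.67


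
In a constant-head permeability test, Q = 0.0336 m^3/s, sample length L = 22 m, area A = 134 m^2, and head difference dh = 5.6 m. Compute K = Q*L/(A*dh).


From K = Q*L / (A*dh):
Numerator: Q*L = 0.0336 * 22 = 0.7392.
Denominator: A*dh = 134 * 5.6 = 750.4.
K = 0.7392 / 750.4 = 0.000985 m/s.

0.000985


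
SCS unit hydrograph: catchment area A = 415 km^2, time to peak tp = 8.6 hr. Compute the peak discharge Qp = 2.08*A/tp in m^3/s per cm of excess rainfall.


SCS formula: Qp = 2.08 * A / tp.
Qp = 2.08 * 415 / 8.6
   = 863.2 / 8.6
   = 100.37 m^3/s per cm.

100.37


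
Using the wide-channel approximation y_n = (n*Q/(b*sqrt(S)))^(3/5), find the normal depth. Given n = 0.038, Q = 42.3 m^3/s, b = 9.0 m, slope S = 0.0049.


We use the wide-channel approximation y_n = (n*Q/(b*sqrt(S)))^(3/5).
sqrt(S) = sqrt(0.0049) = 0.07.
Numerator: n*Q = 0.038 * 42.3 = 1.6074.
Denominator: b*sqrt(S) = 9.0 * 0.07 = 0.63.
arg = 2.5514.
y_n = 2.5514^(3/5) = 1.7542 m.

1.7542


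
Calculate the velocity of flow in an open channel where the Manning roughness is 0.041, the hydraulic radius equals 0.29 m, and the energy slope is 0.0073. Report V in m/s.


Manning's equation gives V = (1/n) * R^(2/3) * S^(1/2).
First, compute R^(2/3) = 0.29^(2/3) = 0.4381.
Next, S^(1/2) = 0.0073^(1/2) = 0.08544.
Then 1/n = 1/0.041 = 24.39.
V = 24.39 * 0.4381 * 0.08544 = 0.913 m/s.

0.913


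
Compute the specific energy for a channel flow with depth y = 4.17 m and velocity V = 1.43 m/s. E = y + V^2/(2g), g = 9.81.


Specific energy E = y + V^2/(2g).
Velocity head = V^2/(2g) = 1.43^2 / (2*9.81) = 2.0449 / 19.62 = 0.1042 m.
E = 4.17 + 0.1042 = 4.2742 m.

4.2742


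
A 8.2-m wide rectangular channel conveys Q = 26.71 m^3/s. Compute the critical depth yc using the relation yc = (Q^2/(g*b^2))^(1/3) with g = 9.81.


Using yc = (Q^2 / (g * b^2))^(1/3):
Q^2 = 26.71^2 = 713.42.
g * b^2 = 9.81 * 8.2^2 = 9.81 * 67.24 = 659.62.
Q^2 / (g*b^2) = 713.42 / 659.62 = 1.0816.
yc = 1.0816^(1/3) = 1.0265 m.

1.0265


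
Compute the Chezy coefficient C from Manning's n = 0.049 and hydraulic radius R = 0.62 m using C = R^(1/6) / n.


The Chezy coefficient relates to Manning's n through C = R^(1/6) / n.
R^(1/6) = 0.62^(1/6) = 0.923419.
C = 0.923419 / 0.049 = 18.85 m^(1/2)/s.

18.85


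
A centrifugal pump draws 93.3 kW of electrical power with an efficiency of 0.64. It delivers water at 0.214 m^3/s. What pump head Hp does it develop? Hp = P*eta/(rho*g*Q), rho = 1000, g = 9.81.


Pump head formula: Hp = P * eta / (rho * g * Q).
Numerator: P * eta = 93.3 * 1000 * 0.64 = 59712.0 W.
Denominator: rho * g * Q = 1000 * 9.81 * 0.214 = 2099.34.
Hp = 59712.0 / 2099.34 = 28.44 m.

28.44


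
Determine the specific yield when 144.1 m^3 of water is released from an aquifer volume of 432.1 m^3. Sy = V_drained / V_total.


Specific yield Sy = Volume drained / Total volume.
Sy = 144.1 / 432.1
   = 0.3335.

0.3335


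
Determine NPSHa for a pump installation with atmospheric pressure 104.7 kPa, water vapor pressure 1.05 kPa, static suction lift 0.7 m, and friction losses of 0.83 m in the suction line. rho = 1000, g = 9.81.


NPSHa = p_atm/(rho*g) - z_s - hf_s - p_vap/(rho*g).
p_atm/(rho*g) = 104.7*1000 / (1000*9.81) = 10.673 m.
p_vap/(rho*g) = 1.05*1000 / (1000*9.81) = 0.107 m.
NPSHa = 10.673 - 0.7 - 0.83 - 0.107
      = 9.04 m.

9.04


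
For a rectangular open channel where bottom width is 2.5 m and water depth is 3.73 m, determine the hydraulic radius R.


For a rectangular section:
Flow area A = b * y = 2.5 * 3.73 = 9.32 m^2.
Wetted perimeter P = b + 2y = 2.5 + 2*3.73 = 9.96 m.
Hydraulic radius R = A/P = 9.32 / 9.96 = 0.9362 m.

0.9362


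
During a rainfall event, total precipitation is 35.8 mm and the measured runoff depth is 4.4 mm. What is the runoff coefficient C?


The runoff coefficient C = runoff depth / rainfall depth.
C = 4.4 / 35.8
  = 0.1229.

0.1229


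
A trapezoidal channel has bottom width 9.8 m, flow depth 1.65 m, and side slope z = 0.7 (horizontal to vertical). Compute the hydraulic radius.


For a trapezoidal section with side slope z:
A = (b + z*y)*y = (9.8 + 0.7*1.65)*1.65 = 18.076 m^2.
P = b + 2*y*sqrt(1 + z^2) = 9.8 + 2*1.65*sqrt(1 + 0.7^2) = 13.828 m.
R = A/P = 18.076 / 13.828 = 1.3072 m.

1.3072


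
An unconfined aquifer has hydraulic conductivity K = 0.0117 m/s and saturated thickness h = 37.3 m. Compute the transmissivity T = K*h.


Transmissivity is defined as T = K * h.
T = 0.0117 * 37.3
  = 0.4364 m^2/s.

0.4364


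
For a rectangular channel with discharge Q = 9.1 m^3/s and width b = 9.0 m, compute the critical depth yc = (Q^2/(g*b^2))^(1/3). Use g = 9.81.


Using yc = (Q^2 / (g * b^2))^(1/3):
Q^2 = 9.1^2 = 82.81.
g * b^2 = 9.81 * 9.0^2 = 9.81 * 81.0 = 794.61.
Q^2 / (g*b^2) = 82.81 / 794.61 = 0.1042.
yc = 0.1042^(1/3) = 0.4706 m.

0.4706


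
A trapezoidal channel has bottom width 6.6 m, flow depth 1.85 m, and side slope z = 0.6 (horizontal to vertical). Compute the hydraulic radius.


For a trapezoidal section with side slope z:
A = (b + z*y)*y = (6.6 + 0.6*1.85)*1.85 = 14.264 m^2.
P = b + 2*y*sqrt(1 + z^2) = 6.6 + 2*1.85*sqrt(1 + 0.6^2) = 10.915 m.
R = A/P = 14.264 / 10.915 = 1.3068 m.

1.3068


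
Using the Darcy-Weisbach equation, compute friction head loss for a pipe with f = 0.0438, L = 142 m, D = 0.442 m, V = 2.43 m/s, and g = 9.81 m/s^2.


Darcy-Weisbach equation: h_f = f * (L/D) * V^2/(2g).
f * L/D = 0.0438 * 142/0.442 = 14.0715.
V^2/(2g) = 2.43^2 / (2*9.81) = 5.9049 / 19.62 = 0.301 m.
h_f = 14.0715 * 0.301 = 4.235 m.

4.235


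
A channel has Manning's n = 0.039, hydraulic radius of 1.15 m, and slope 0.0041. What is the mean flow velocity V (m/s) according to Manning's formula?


Manning's equation gives V = (1/n) * R^(2/3) * S^(1/2).
First, compute R^(2/3) = 1.15^(2/3) = 1.0977.
Next, S^(1/2) = 0.0041^(1/2) = 0.064031.
Then 1/n = 1/0.039 = 25.64.
V = 25.64 * 1.0977 * 0.064031 = 1.8022 m/s.

1.8022


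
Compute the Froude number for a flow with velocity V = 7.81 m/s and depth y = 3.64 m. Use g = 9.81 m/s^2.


The Froude number is defined as Fr = V / sqrt(g*y).
g*y = 9.81 * 3.64 = 35.7084.
sqrt(g*y) = sqrt(35.7084) = 5.9757.
Fr = 7.81 / 5.9757 = 1.307.

1.307


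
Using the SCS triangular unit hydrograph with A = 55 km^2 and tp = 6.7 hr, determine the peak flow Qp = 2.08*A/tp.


SCS formula: Qp = 2.08 * A / tp.
Qp = 2.08 * 55 / 6.7
   = 114.4 / 6.7
   = 17.07 m^3/s per cm.

17.07


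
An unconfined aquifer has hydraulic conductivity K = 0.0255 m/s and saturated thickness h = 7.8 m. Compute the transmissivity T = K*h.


Transmissivity is defined as T = K * h.
T = 0.0255 * 7.8
  = 0.1989 m^2/s.

0.1989


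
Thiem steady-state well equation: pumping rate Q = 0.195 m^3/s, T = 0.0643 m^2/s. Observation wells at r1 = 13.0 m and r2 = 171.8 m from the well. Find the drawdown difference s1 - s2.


Thiem equation: s1 - s2 = Q/(2*pi*T) * ln(r2/r1).
ln(r2/r1) = ln(171.8/13.0) = 2.5814.
Q/(2*pi*T) = 0.195 / (2*pi*0.0643) = 0.195 / 0.404 = 0.4827.
s1 - s2 = 0.4827 * 2.5814 = 1.2459 m.

1.2459


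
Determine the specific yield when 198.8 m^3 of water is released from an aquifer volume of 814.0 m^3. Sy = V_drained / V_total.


Specific yield Sy = Volume drained / Total volume.
Sy = 198.8 / 814.0
   = 0.2442.

0.2442


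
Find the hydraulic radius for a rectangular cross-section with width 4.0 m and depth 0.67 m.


For a rectangular section:
Flow area A = b * y = 4.0 * 0.67 = 2.68 m^2.
Wetted perimeter P = b + 2y = 4.0 + 2*0.67 = 5.34 m.
Hydraulic radius R = A/P = 2.68 / 5.34 = 0.5019 m.

0.5019


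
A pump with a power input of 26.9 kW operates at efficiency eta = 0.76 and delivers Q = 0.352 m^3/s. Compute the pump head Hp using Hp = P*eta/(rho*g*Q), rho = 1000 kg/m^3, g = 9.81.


Pump head formula: Hp = P * eta / (rho * g * Q).
Numerator: P * eta = 26.9 * 1000 * 0.76 = 20444.0 W.
Denominator: rho * g * Q = 1000 * 9.81 * 0.352 = 3453.12.
Hp = 20444.0 / 3453.12 = 5.92 m.

5.92


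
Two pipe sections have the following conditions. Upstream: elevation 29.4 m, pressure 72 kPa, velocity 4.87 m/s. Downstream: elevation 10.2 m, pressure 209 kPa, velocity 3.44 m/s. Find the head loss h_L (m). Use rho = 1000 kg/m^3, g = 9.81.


Total head at each section: H = z + p/(rho*g) + V^2/(2g).
H1 = 29.4 + 72*1000/(1000*9.81) + 4.87^2/(2*9.81)
   = 29.4 + 7.339 + 1.2088
   = 37.948 m.
H2 = 10.2 + 209*1000/(1000*9.81) + 3.44^2/(2*9.81)
   = 10.2 + 21.305 + 0.6031
   = 32.108 m.
h_L = H1 - H2 = 37.948 - 32.108 = 5.84 m.

5.84


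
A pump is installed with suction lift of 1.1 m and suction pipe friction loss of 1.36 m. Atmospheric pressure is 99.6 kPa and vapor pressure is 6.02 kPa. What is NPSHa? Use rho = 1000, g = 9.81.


NPSHa = p_atm/(rho*g) - z_s - hf_s - p_vap/(rho*g).
p_atm/(rho*g) = 99.6*1000 / (1000*9.81) = 10.153 m.
p_vap/(rho*g) = 6.02*1000 / (1000*9.81) = 0.614 m.
NPSHa = 10.153 - 1.1 - 1.36 - 0.614
      = 7.08 m.

7.08


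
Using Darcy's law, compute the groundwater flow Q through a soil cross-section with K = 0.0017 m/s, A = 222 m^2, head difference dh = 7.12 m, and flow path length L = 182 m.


Darcy's law: Q = K * A * i, where i = dh/L.
Hydraulic gradient i = 7.12 / 182 = 0.039121.
Q = 0.0017 * 222 * 0.039121
  = 0.0148 m^3/s.

0.0148


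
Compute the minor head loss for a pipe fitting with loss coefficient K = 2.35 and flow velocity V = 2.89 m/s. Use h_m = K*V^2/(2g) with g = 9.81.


Minor loss formula: h_m = K * V^2/(2g).
V^2 = 2.89^2 = 8.3521.
V^2/(2g) = 8.3521 / 19.62 = 0.4257 m.
h_m = 2.35 * 0.4257 = 1.0004 m.

1.0004


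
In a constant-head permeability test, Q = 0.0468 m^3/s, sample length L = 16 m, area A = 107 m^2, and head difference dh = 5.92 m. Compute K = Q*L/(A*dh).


From K = Q*L / (A*dh):
Numerator: Q*L = 0.0468 * 16 = 0.7488.
Denominator: A*dh = 107 * 5.92 = 633.44.
K = 0.7488 / 633.44 = 0.001182 m/s.

0.001182


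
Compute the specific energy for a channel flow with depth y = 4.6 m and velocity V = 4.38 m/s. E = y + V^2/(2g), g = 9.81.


Specific energy E = y + V^2/(2g).
Velocity head = V^2/(2g) = 4.38^2 / (2*9.81) = 19.1844 / 19.62 = 0.9778 m.
E = 4.6 + 0.9778 = 5.5778 m.

5.5778


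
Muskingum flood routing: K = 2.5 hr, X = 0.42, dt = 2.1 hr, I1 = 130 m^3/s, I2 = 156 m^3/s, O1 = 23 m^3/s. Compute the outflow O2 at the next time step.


Muskingum coefficients:
denom = 2*K*(1-X) + dt = 2*2.5*(1-0.42) + 2.1 = 5.0.
C0 = (dt - 2*K*X)/denom = (2.1 - 2*2.5*0.42)/5.0 = 0.0.
C1 = (dt + 2*K*X)/denom = (2.1 + 2*2.5*0.42)/5.0 = 0.84.
C2 = (2*K*(1-X) - dt)/denom = 0.16.
O2 = C0*I2 + C1*I1 + C2*O1
   = 0.0*156 + 0.84*130 + 0.16*23
   = 112.88 m^3/s.

112.88


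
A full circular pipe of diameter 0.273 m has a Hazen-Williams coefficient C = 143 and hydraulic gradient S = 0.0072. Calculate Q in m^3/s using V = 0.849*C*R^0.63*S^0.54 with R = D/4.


For a full circular pipe, R = D/4 = 0.273/4 = 0.0683 m.
V = 0.849 * 143 * 0.0683^0.63 * 0.0072^0.54
  = 0.849 * 143 * 0.184283 * 0.069656
  = 1.5584 m/s.
Pipe area A = pi*D^2/4 = pi*0.273^2/4 = 0.0585 m^2.
Q = A * V = 0.0585 * 1.5584 = 0.0912 m^3/s.

0.0912


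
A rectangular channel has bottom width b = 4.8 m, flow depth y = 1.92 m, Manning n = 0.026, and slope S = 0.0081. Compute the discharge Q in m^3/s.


For a rectangular channel, the cross-sectional area A = b * y = 4.8 * 1.92 = 9.22 m^2.
The wetted perimeter P = b + 2y = 4.8 + 2*1.92 = 8.64 m.
Hydraulic radius R = A/P = 9.22/8.64 = 1.0667 m.
Velocity V = (1/n)*R^(2/3)*S^(1/2) = (1/0.026)*1.0667^(2/3)*0.0081^(1/2) = 3.6137 m/s.
Discharge Q = A * V = 9.22 * 3.6137 = 33.304 m^3/s.

33.304


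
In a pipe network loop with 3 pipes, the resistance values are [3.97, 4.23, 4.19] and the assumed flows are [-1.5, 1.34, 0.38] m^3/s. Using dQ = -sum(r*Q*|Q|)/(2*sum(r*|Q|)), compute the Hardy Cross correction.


Numerator terms (r*Q*|Q|): 3.97*-1.5*|-1.5| = -8.9325; 4.23*1.34*|1.34| = 7.5954; 4.19*0.38*|0.38| = 0.605.
Sum of numerator = -0.7321.
Denominator terms (r*|Q|): 3.97*|-1.5| = 5.955; 4.23*|1.34| = 5.6682; 4.19*|0.38| = 1.5922.
2 * sum of denominator = 2 * 13.2154 = 26.4308.
dQ = --0.7321 / 26.4308 = 0.0277 m^3/s.

0.0277


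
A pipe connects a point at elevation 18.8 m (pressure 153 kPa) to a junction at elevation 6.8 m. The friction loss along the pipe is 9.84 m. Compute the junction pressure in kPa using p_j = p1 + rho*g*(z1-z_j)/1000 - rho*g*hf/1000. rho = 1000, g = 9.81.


Junction pressure: p_j = p1 + rho*g*(z1 - z_j)/1000 - rho*g*hf/1000.
Elevation term = 1000*9.81*(18.8 - 6.8)/1000 = 117.72 kPa.
Friction term = 1000*9.81*9.84/1000 = 96.53 kPa.
p_j = 153 + 117.72 - 96.53 = 174.19 kPa.

174.19


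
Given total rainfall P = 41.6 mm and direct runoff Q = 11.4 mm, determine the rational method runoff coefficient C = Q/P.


The runoff coefficient C = runoff depth / rainfall depth.
C = 11.4 / 41.6
  = 0.274.

0.274


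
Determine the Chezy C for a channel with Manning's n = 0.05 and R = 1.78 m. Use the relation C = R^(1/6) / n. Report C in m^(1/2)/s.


The Chezy coefficient relates to Manning's n through C = R^(1/6) / n.
R^(1/6) = 1.78^(1/6) = 1.100872.
C = 1.100872 / 0.05 = 22.02 m^(1/2)/s.

22.02


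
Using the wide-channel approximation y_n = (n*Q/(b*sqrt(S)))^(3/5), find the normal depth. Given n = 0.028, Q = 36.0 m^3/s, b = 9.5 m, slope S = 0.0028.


We use the wide-channel approximation y_n = (n*Q/(b*sqrt(S)))^(3/5).
sqrt(S) = sqrt(0.0028) = 0.052915.
Numerator: n*Q = 0.028 * 36.0 = 1.008.
Denominator: b*sqrt(S) = 9.5 * 0.052915 = 0.502692.
arg = 2.0052.
y_n = 2.0052^(3/5) = 1.5181 m.

1.5181


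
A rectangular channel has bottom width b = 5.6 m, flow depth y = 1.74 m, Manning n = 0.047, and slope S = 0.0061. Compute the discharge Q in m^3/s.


For a rectangular channel, the cross-sectional area A = b * y = 5.6 * 1.74 = 9.74 m^2.
The wetted perimeter P = b + 2y = 5.6 + 2*1.74 = 9.08 m.
Hydraulic radius R = A/P = 9.74/9.08 = 1.0731 m.
Velocity V = (1/n)*R^(2/3)*S^(1/2) = (1/0.047)*1.0731^(2/3)*0.0061^(1/2) = 1.7418 m/s.
Discharge Q = A * V = 9.74 * 1.7418 = 16.972 m^3/s.

16.972


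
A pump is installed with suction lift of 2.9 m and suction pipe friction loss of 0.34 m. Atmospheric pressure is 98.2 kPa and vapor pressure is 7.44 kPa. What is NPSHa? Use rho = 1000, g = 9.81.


NPSHa = p_atm/(rho*g) - z_s - hf_s - p_vap/(rho*g).
p_atm/(rho*g) = 98.2*1000 / (1000*9.81) = 10.01 m.
p_vap/(rho*g) = 7.44*1000 / (1000*9.81) = 0.758 m.
NPSHa = 10.01 - 2.9 - 0.34 - 0.758
      = 6.01 m.

6.01


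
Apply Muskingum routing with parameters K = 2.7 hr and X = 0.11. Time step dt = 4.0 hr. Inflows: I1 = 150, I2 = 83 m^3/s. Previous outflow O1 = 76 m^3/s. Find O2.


Muskingum coefficients:
denom = 2*K*(1-X) + dt = 2*2.7*(1-0.11) + 4.0 = 8.806.
C0 = (dt - 2*K*X)/denom = (4.0 - 2*2.7*0.11)/8.806 = 0.3868.
C1 = (dt + 2*K*X)/denom = (4.0 + 2*2.7*0.11)/8.806 = 0.5217.
C2 = (2*K*(1-X) - dt)/denom = 0.0915.
O2 = C0*I2 + C1*I1 + C2*O1
   = 0.3868*83 + 0.5217*150 + 0.0915*76
   = 117.31 m^3/s.

117.31


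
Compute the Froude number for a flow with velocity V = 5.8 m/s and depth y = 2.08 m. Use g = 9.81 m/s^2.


The Froude number is defined as Fr = V / sqrt(g*y).
g*y = 9.81 * 2.08 = 20.4048.
sqrt(g*y) = sqrt(20.4048) = 4.5172.
Fr = 5.8 / 4.5172 = 1.284.

1.284


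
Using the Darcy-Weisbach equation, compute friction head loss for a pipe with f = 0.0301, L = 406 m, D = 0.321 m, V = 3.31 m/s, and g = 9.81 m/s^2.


Darcy-Weisbach equation: h_f = f * (L/D) * V^2/(2g).
f * L/D = 0.0301 * 406/0.321 = 38.0704.
V^2/(2g) = 3.31^2 / (2*9.81) = 10.9561 / 19.62 = 0.5584 m.
h_f = 38.0704 * 0.5584 = 21.259 m.

21.259


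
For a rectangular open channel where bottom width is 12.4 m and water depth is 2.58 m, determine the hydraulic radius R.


For a rectangular section:
Flow area A = b * y = 12.4 * 2.58 = 31.99 m^2.
Wetted perimeter P = b + 2y = 12.4 + 2*2.58 = 17.56 m.
Hydraulic radius R = A/P = 31.99 / 17.56 = 1.8219 m.

1.8219


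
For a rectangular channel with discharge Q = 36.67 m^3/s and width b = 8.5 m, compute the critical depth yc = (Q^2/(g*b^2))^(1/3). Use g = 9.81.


Using yc = (Q^2 / (g * b^2))^(1/3):
Q^2 = 36.67^2 = 1344.69.
g * b^2 = 9.81 * 8.5^2 = 9.81 * 72.25 = 708.77.
Q^2 / (g*b^2) = 1344.69 / 708.77 = 1.8972.
yc = 1.8972^(1/3) = 1.238 m.

1.238


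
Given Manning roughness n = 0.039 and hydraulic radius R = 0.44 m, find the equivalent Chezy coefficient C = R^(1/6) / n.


The Chezy coefficient relates to Manning's n through C = R^(1/6) / n.
R^(1/6) = 0.44^(1/6) = 0.872118.
C = 0.872118 / 0.039 = 22.36 m^(1/2)/s.

22.36


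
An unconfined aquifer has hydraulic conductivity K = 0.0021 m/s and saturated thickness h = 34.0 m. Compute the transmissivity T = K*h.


Transmissivity is defined as T = K * h.
T = 0.0021 * 34.0
  = 0.0714 m^2/s.

0.0714


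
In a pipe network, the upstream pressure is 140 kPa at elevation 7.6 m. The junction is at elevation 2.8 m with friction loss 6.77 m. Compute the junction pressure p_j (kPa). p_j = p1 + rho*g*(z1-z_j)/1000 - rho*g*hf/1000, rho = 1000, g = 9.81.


Junction pressure: p_j = p1 + rho*g*(z1 - z_j)/1000 - rho*g*hf/1000.
Elevation term = 1000*9.81*(7.6 - 2.8)/1000 = 47.088 kPa.
Friction term = 1000*9.81*6.77/1000 = 66.414 kPa.
p_j = 140 + 47.088 - 66.414 = 120.67 kPa.

120.67


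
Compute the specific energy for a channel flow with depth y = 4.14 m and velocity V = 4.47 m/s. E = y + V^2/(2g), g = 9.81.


Specific energy E = y + V^2/(2g).
Velocity head = V^2/(2g) = 4.47^2 / (2*9.81) = 19.9809 / 19.62 = 1.0184 m.
E = 4.14 + 1.0184 = 5.1584 m.

5.1584


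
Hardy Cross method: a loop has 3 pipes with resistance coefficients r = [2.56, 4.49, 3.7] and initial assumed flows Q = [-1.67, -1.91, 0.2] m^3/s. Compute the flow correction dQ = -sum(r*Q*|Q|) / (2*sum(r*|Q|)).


Numerator terms (r*Q*|Q|): 2.56*-1.67*|-1.67| = -7.1396; 4.49*-1.91*|-1.91| = -16.38; 3.7*0.2*|0.2| = 0.148.
Sum of numerator = -23.3716.
Denominator terms (r*|Q|): 2.56*|-1.67| = 4.2752; 4.49*|-1.91| = 8.5759; 3.7*|0.2| = 0.74.
2 * sum of denominator = 2 * 13.5911 = 27.1822.
dQ = --23.3716 / 27.1822 = 0.8598 m^3/s.

0.8598


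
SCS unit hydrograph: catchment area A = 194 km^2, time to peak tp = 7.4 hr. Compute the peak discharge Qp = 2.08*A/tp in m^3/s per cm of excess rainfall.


SCS formula: Qp = 2.08 * A / tp.
Qp = 2.08 * 194 / 7.4
   = 403.52 / 7.4
   = 54.53 m^3/s per cm.

54.53


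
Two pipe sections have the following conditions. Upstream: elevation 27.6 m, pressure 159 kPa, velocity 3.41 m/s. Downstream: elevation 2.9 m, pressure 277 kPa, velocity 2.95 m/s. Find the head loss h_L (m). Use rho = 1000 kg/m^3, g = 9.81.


Total head at each section: H = z + p/(rho*g) + V^2/(2g).
H1 = 27.6 + 159*1000/(1000*9.81) + 3.41^2/(2*9.81)
   = 27.6 + 16.208 + 0.5927
   = 44.401 m.
H2 = 2.9 + 277*1000/(1000*9.81) + 2.95^2/(2*9.81)
   = 2.9 + 28.236 + 0.4436
   = 31.58 m.
h_L = H1 - H2 = 44.401 - 31.58 = 12.821 m.

12.821


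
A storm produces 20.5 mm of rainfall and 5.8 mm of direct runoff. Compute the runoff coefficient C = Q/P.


The runoff coefficient C = runoff depth / rainfall depth.
C = 5.8 / 20.5
  = 0.2829.

0.2829


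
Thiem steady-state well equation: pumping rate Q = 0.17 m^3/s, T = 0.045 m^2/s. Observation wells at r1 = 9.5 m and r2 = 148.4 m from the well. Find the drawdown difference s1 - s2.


Thiem equation: s1 - s2 = Q/(2*pi*T) * ln(r2/r1).
ln(r2/r1) = ln(148.4/9.5) = 2.7486.
Q/(2*pi*T) = 0.17 / (2*pi*0.045) = 0.17 / 0.2827 = 0.6013.
s1 - s2 = 0.6013 * 2.7486 = 1.6526 m.

1.6526


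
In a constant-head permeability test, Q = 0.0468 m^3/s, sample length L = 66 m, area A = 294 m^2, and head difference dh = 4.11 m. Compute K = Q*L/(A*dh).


From K = Q*L / (A*dh):
Numerator: Q*L = 0.0468 * 66 = 3.0888.
Denominator: A*dh = 294 * 4.11 = 1208.34.
K = 3.0888 / 1208.34 = 0.002556 m/s.

0.002556


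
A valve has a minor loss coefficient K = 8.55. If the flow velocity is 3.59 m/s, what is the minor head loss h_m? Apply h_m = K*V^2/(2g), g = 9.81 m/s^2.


Minor loss formula: h_m = K * V^2/(2g).
V^2 = 3.59^2 = 12.8881.
V^2/(2g) = 12.8881 / 19.62 = 0.6569 m.
h_m = 8.55 * 0.6569 = 5.6164 m.

5.6164


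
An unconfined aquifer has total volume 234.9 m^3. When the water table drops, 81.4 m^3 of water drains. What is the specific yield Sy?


Specific yield Sy = Volume drained / Total volume.
Sy = 81.4 / 234.9
   = 0.3465.

0.3465


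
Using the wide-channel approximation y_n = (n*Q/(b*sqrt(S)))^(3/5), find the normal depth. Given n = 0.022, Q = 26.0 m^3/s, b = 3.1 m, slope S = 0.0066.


We use the wide-channel approximation y_n = (n*Q/(b*sqrt(S)))^(3/5).
sqrt(S) = sqrt(0.0066) = 0.08124.
Numerator: n*Q = 0.022 * 26.0 = 0.572.
Denominator: b*sqrt(S) = 3.1 * 0.08124 = 0.251844.
arg = 2.2712.
y_n = 2.2712^(3/5) = 1.6359 m.

1.6359


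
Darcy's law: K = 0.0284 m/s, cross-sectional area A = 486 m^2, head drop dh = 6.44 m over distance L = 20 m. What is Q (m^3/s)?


Darcy's law: Q = K * A * i, where i = dh/L.
Hydraulic gradient i = 6.44 / 20 = 0.322.
Q = 0.0284 * 486 * 0.322
  = 4.4444 m^3/s.

4.4444


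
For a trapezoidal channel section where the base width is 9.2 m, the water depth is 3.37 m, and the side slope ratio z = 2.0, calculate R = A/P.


For a trapezoidal section with side slope z:
A = (b + z*y)*y = (9.2 + 2.0*3.37)*3.37 = 53.718 m^2.
P = b + 2*y*sqrt(1 + z^2) = 9.2 + 2*3.37*sqrt(1 + 2.0^2) = 24.271 m.
R = A/P = 53.718 / 24.271 = 2.2132 m.

2.2132


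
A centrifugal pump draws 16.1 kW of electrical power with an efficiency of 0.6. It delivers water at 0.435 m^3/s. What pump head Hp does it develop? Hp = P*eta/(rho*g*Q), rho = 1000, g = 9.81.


Pump head formula: Hp = P * eta / (rho * g * Q).
Numerator: P * eta = 16.1 * 1000 * 0.6 = 9660.0 W.
Denominator: rho * g * Q = 1000 * 9.81 * 0.435 = 4267.35.
Hp = 9660.0 / 4267.35 = 2.26 m.

2.26


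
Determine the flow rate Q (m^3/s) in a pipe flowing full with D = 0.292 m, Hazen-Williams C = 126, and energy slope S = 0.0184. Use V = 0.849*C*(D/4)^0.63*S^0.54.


For a full circular pipe, R = D/4 = 0.292/4 = 0.073 m.
V = 0.849 * 126 * 0.073^0.63 * 0.0184^0.54
  = 0.849 * 126 * 0.192262 * 0.115612
  = 2.3778 m/s.
Pipe area A = pi*D^2/4 = pi*0.292^2/4 = 0.067 m^2.
Q = A * V = 0.067 * 2.3778 = 0.1592 m^3/s.

0.1592


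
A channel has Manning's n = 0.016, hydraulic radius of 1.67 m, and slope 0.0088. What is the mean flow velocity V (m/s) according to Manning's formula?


Manning's equation gives V = (1/n) * R^(2/3) * S^(1/2).
First, compute R^(2/3) = 1.67^(2/3) = 1.4076.
Next, S^(1/2) = 0.0088^(1/2) = 0.093808.
Then 1/n = 1/0.016 = 62.5.
V = 62.5 * 1.4076 * 0.093808 = 8.2528 m/s.

8.2528


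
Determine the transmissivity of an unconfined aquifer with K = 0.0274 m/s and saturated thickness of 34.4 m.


Transmissivity is defined as T = K * h.
T = 0.0274 * 34.4
  = 0.9426 m^2/s.

0.9426


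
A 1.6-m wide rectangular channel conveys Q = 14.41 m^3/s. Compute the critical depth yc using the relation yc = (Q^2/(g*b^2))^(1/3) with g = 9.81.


Using yc = (Q^2 / (g * b^2))^(1/3):
Q^2 = 14.41^2 = 207.65.
g * b^2 = 9.81 * 1.6^2 = 9.81 * 2.56 = 25.11.
Q^2 / (g*b^2) = 207.65 / 25.11 = 8.2696.
yc = 8.2696^(1/3) = 2.0221 m.

2.0221


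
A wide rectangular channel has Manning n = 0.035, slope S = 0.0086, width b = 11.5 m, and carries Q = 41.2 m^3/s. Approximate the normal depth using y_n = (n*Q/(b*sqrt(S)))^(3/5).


We use the wide-channel approximation y_n = (n*Q/(b*sqrt(S)))^(3/5).
sqrt(S) = sqrt(0.0086) = 0.092736.
Numerator: n*Q = 0.035 * 41.2 = 1.442.
Denominator: b*sqrt(S) = 11.5 * 0.092736 = 1.066464.
arg = 1.3521.
y_n = 1.3521^(3/5) = 1.1984 m.

1.1984


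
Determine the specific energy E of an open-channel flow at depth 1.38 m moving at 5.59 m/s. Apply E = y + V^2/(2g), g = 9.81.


Specific energy E = y + V^2/(2g).
Velocity head = V^2/(2g) = 5.59^2 / (2*9.81) = 31.2481 / 19.62 = 1.5927 m.
E = 1.38 + 1.5927 = 2.9727 m.

2.9727


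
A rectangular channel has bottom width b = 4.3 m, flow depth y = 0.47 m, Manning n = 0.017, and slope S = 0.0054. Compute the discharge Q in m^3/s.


For a rectangular channel, the cross-sectional area A = b * y = 4.3 * 0.47 = 2.02 m^2.
The wetted perimeter P = b + 2y = 4.3 + 2*0.47 = 5.24 m.
Hydraulic radius R = A/P = 2.02/5.24 = 0.3857 m.
Velocity V = (1/n)*R^(2/3)*S^(1/2) = (1/0.017)*0.3857^(2/3)*0.0054^(1/2) = 2.2904 m/s.
Discharge Q = A * V = 2.02 * 2.2904 = 4.629 m^3/s.

4.629


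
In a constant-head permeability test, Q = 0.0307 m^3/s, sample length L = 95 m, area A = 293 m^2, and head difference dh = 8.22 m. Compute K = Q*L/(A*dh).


From K = Q*L / (A*dh):
Numerator: Q*L = 0.0307 * 95 = 2.9165.
Denominator: A*dh = 293 * 8.22 = 2408.46.
K = 2.9165 / 2408.46 = 0.001211 m/s.

0.001211


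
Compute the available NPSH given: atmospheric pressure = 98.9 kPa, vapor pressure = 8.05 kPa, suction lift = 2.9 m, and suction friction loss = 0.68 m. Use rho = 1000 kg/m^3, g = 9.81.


NPSHa = p_atm/(rho*g) - z_s - hf_s - p_vap/(rho*g).
p_atm/(rho*g) = 98.9*1000 / (1000*9.81) = 10.082 m.
p_vap/(rho*g) = 8.05*1000 / (1000*9.81) = 0.821 m.
NPSHa = 10.082 - 2.9 - 0.68 - 0.821
      = 5.68 m.

5.68


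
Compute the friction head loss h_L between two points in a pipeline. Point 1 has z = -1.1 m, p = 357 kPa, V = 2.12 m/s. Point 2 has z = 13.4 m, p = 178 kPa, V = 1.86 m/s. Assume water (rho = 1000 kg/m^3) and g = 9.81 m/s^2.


Total head at each section: H = z + p/(rho*g) + V^2/(2g).
H1 = -1.1 + 357*1000/(1000*9.81) + 2.12^2/(2*9.81)
   = -1.1 + 36.391 + 0.2291
   = 35.521 m.
H2 = 13.4 + 178*1000/(1000*9.81) + 1.86^2/(2*9.81)
   = 13.4 + 18.145 + 0.1763
   = 31.721 m.
h_L = H1 - H2 = 35.521 - 31.721 = 3.799 m.

3.799


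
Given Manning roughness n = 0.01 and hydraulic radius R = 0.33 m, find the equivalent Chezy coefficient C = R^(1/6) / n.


The Chezy coefficient relates to Manning's n through C = R^(1/6) / n.
R^(1/6) = 0.33^(1/6) = 0.83129.
C = 0.83129 / 0.01 = 83.13 m^(1/2)/s.

83.13


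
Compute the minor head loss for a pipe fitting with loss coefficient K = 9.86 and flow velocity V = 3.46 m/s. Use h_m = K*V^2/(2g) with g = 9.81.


Minor loss formula: h_m = K * V^2/(2g).
V^2 = 3.46^2 = 11.9716.
V^2/(2g) = 11.9716 / 19.62 = 0.6102 m.
h_m = 9.86 * 0.6102 = 6.0163 m.

6.0163


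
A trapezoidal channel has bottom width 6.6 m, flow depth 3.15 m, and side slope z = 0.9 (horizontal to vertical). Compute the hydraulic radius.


For a trapezoidal section with side slope z:
A = (b + z*y)*y = (6.6 + 0.9*3.15)*3.15 = 29.72 m^2.
P = b + 2*y*sqrt(1 + z^2) = 6.6 + 2*3.15*sqrt(1 + 0.9^2) = 15.076 m.
R = A/P = 29.72 / 15.076 = 1.9714 m.

1.9714


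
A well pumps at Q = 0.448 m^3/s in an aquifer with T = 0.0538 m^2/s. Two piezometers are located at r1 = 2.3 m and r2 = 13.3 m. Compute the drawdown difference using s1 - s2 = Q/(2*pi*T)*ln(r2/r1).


Thiem equation: s1 - s2 = Q/(2*pi*T) * ln(r2/r1).
ln(r2/r1) = ln(13.3/2.3) = 1.7549.
Q/(2*pi*T) = 0.448 / (2*pi*0.0538) = 0.448 / 0.338 = 1.3253.
s1 - s2 = 1.3253 * 1.7549 = 2.3257 m.

2.3257


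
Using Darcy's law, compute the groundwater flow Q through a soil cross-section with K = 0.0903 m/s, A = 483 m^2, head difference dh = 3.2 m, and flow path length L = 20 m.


Darcy's law: Q = K * A * i, where i = dh/L.
Hydraulic gradient i = 3.2 / 20 = 0.16.
Q = 0.0903 * 483 * 0.16
  = 6.9784 m^3/s.

6.9784


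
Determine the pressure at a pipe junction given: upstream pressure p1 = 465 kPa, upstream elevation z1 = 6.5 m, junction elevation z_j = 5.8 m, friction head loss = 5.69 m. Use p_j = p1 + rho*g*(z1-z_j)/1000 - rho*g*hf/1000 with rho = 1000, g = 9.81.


Junction pressure: p_j = p1 + rho*g*(z1 - z_j)/1000 - rho*g*hf/1000.
Elevation term = 1000*9.81*(6.5 - 5.8)/1000 = 6.867 kPa.
Friction term = 1000*9.81*5.69/1000 = 55.819 kPa.
p_j = 465 + 6.867 - 55.819 = 416.05 kPa.

416.05


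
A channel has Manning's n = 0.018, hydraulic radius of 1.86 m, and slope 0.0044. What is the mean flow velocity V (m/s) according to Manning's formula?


Manning's equation gives V = (1/n) * R^(2/3) * S^(1/2).
First, compute R^(2/3) = 1.86^(2/3) = 1.5124.
Next, S^(1/2) = 0.0044^(1/2) = 0.066332.
Then 1/n = 1/0.018 = 55.56.
V = 55.56 * 1.5124 * 0.066332 = 5.5735 m/s.

5.5735


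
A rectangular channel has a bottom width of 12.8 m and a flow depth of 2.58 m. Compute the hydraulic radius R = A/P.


For a rectangular section:
Flow area A = b * y = 12.8 * 2.58 = 33.02 m^2.
Wetted perimeter P = b + 2y = 12.8 + 2*2.58 = 17.96 m.
Hydraulic radius R = A/P = 33.02 / 17.96 = 1.8388 m.

1.8388


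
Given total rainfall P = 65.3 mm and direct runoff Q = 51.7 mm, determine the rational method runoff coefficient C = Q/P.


The runoff coefficient C = runoff depth / rainfall depth.
C = 51.7 / 65.3
  = 0.7917.

0.7917


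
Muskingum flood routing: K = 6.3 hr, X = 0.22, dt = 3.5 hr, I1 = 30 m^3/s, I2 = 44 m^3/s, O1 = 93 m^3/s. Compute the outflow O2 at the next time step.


Muskingum coefficients:
denom = 2*K*(1-X) + dt = 2*6.3*(1-0.22) + 3.5 = 13.328.
C0 = (dt - 2*K*X)/denom = (3.5 - 2*6.3*0.22)/13.328 = 0.0546.
C1 = (dt + 2*K*X)/denom = (3.5 + 2*6.3*0.22)/13.328 = 0.4706.
C2 = (2*K*(1-X) - dt)/denom = 0.4748.
O2 = C0*I2 + C1*I1 + C2*O1
   = 0.0546*44 + 0.4706*30 + 0.4748*93
   = 60.68 m^3/s.

60.68


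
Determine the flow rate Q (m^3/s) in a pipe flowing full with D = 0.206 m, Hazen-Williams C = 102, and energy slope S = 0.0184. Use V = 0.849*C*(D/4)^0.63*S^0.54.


For a full circular pipe, R = D/4 = 0.206/4 = 0.0515 m.
V = 0.849 * 102 * 0.0515^0.63 * 0.0184^0.54
  = 0.849 * 102 * 0.154326 * 0.115612
  = 1.5451 m/s.
Pipe area A = pi*D^2/4 = pi*0.206^2/4 = 0.0333 m^2.
Q = A * V = 0.0333 * 1.5451 = 0.0515 m^3/s.

0.0515


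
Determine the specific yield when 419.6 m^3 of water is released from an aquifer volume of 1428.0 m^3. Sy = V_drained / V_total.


Specific yield Sy = Volume drained / Total volume.
Sy = 419.6 / 1428.0
   = 0.2938.

0.2938


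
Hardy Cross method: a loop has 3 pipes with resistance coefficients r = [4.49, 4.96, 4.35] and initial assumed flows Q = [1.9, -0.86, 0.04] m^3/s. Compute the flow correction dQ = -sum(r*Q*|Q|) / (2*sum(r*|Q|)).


Numerator terms (r*Q*|Q|): 4.49*1.9*|1.9| = 16.2089; 4.96*-0.86*|-0.86| = -3.6684; 4.35*0.04*|0.04| = 0.007.
Sum of numerator = 12.5474.
Denominator terms (r*|Q|): 4.49*|1.9| = 8.531; 4.96*|-0.86| = 4.2656; 4.35*|0.04| = 0.174.
2 * sum of denominator = 2 * 12.9706 = 25.9412.
dQ = -12.5474 / 25.9412 = -0.4837 m^3/s.

-0.4837


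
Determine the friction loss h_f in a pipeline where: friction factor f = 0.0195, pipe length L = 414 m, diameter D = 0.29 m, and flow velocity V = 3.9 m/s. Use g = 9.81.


Darcy-Weisbach equation: h_f = f * (L/D) * V^2/(2g).
f * L/D = 0.0195 * 414/0.29 = 27.8379.
V^2/(2g) = 3.9^2 / (2*9.81) = 15.21 / 19.62 = 0.7752 m.
h_f = 27.8379 * 0.7752 = 21.581 m.

21.581


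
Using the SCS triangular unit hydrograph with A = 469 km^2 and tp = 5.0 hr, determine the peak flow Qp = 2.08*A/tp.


SCS formula: Qp = 2.08 * A / tp.
Qp = 2.08 * 469 / 5.0
   = 975.52 / 5.0
   = 195.1 m^3/s per cm.

195.1


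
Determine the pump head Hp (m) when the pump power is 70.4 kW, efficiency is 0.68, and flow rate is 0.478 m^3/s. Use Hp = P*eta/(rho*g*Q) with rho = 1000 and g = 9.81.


Pump head formula: Hp = P * eta / (rho * g * Q).
Numerator: P * eta = 70.4 * 1000 * 0.68 = 47872.0 W.
Denominator: rho * g * Q = 1000 * 9.81 * 0.478 = 4689.18.
Hp = 47872.0 / 4689.18 = 10.21 m.

10.21


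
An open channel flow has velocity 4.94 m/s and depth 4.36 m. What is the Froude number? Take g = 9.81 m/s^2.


The Froude number is defined as Fr = V / sqrt(g*y).
g*y = 9.81 * 4.36 = 42.7716.
sqrt(g*y) = sqrt(42.7716) = 6.54.
Fr = 4.94 / 6.54 = 0.7554.

0.7554


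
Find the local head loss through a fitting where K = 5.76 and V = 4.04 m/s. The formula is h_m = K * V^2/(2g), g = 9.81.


Minor loss formula: h_m = K * V^2/(2g).
V^2 = 4.04^2 = 16.3216.
V^2/(2g) = 16.3216 / 19.62 = 0.8319 m.
h_m = 5.76 * 0.8319 = 4.7917 m.

4.7917


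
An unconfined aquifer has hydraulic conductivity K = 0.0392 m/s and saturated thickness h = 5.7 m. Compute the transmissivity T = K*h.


Transmissivity is defined as T = K * h.
T = 0.0392 * 5.7
  = 0.2234 m^2/s.

0.2234


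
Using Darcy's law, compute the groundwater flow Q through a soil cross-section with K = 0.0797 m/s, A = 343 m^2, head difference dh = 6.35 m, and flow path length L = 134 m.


Darcy's law: Q = K * A * i, where i = dh/L.
Hydraulic gradient i = 6.35 / 134 = 0.047388.
Q = 0.0797 * 343 * 0.047388
  = 1.2955 m^3/s.

1.2955


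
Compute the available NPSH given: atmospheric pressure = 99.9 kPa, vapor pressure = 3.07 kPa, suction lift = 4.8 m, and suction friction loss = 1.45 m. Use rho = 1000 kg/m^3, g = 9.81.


NPSHa = p_atm/(rho*g) - z_s - hf_s - p_vap/(rho*g).
p_atm/(rho*g) = 99.9*1000 / (1000*9.81) = 10.183 m.
p_vap/(rho*g) = 3.07*1000 / (1000*9.81) = 0.313 m.
NPSHa = 10.183 - 4.8 - 1.45 - 0.313
      = 3.62 m.

3.62


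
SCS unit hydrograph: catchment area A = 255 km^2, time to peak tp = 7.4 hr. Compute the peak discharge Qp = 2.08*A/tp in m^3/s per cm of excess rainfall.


SCS formula: Qp = 2.08 * A / tp.
Qp = 2.08 * 255 / 7.4
   = 530.4 / 7.4
   = 71.68 m^3/s per cm.

71.68


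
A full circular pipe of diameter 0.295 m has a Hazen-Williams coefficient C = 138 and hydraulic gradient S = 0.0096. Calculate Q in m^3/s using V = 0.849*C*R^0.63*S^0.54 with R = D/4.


For a full circular pipe, R = D/4 = 0.295/4 = 0.0737 m.
V = 0.849 * 138 * 0.0737^0.63 * 0.0096^0.54
  = 0.849 * 138 * 0.193504 * 0.081363
  = 1.8446 m/s.
Pipe area A = pi*D^2/4 = pi*0.295^2/4 = 0.0683 m^2.
Q = A * V = 0.0683 * 1.8446 = 0.1261 m^3/s.

0.1261


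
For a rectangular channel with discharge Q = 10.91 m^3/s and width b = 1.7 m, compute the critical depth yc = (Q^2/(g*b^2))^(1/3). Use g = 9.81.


Using yc = (Q^2 / (g * b^2))^(1/3):
Q^2 = 10.91^2 = 119.03.
g * b^2 = 9.81 * 1.7^2 = 9.81 * 2.89 = 28.35.
Q^2 / (g*b^2) = 119.03 / 28.35 = 4.1986.
yc = 4.1986^(1/3) = 1.6132 m.

1.6132


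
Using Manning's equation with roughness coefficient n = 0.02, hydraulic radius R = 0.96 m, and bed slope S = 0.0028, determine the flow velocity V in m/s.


Manning's equation gives V = (1/n) * R^(2/3) * S^(1/2).
First, compute R^(2/3) = 0.96^(2/3) = 0.9732.
Next, S^(1/2) = 0.0028^(1/2) = 0.052915.
Then 1/n = 1/0.02 = 50.0.
V = 50.0 * 0.9732 * 0.052915 = 2.5747 m/s.

2.5747


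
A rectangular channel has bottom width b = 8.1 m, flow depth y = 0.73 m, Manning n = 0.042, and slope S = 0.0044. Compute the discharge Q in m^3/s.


For a rectangular channel, the cross-sectional area A = b * y = 8.1 * 0.73 = 5.91 m^2.
The wetted perimeter P = b + 2y = 8.1 + 2*0.73 = 9.56 m.
Hydraulic radius R = A/P = 5.91/9.56 = 0.6185 m.
Velocity V = (1/n)*R^(2/3)*S^(1/2) = (1/0.042)*0.6185^(2/3)*0.0044^(1/2) = 1.1465 m/s.
Discharge Q = A * V = 5.91 * 1.1465 = 6.779 m^3/s.

6.779


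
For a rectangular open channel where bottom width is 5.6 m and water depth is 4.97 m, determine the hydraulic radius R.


For a rectangular section:
Flow area A = b * y = 5.6 * 4.97 = 27.83 m^2.
Wetted perimeter P = b + 2y = 5.6 + 2*4.97 = 15.54 m.
Hydraulic radius R = A/P = 27.83 / 15.54 = 1.791 m.

1.791


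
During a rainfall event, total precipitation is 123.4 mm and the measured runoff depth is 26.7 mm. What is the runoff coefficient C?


The runoff coefficient C = runoff depth / rainfall depth.
C = 26.7 / 123.4
  = 0.2164.

0.2164


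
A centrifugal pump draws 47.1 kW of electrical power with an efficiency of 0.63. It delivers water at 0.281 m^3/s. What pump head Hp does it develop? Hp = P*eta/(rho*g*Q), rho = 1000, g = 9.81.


Pump head formula: Hp = P * eta / (rho * g * Q).
Numerator: P * eta = 47.1 * 1000 * 0.63 = 29673.0 W.
Denominator: rho * g * Q = 1000 * 9.81 * 0.281 = 2756.61.
Hp = 29673.0 / 2756.61 = 10.76 m.

10.76


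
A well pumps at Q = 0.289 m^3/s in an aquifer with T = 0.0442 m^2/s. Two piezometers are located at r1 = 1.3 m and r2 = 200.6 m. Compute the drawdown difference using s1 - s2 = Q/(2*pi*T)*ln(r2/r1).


Thiem equation: s1 - s2 = Q/(2*pi*T) * ln(r2/r1).
ln(r2/r1) = ln(200.6/1.3) = 5.0389.
Q/(2*pi*T) = 0.289 / (2*pi*0.0442) = 0.289 / 0.2777 = 1.0406.
s1 - s2 = 1.0406 * 5.0389 = 5.2437 m.

5.2437


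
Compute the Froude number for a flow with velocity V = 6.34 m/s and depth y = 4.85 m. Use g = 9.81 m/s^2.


The Froude number is defined as Fr = V / sqrt(g*y).
g*y = 9.81 * 4.85 = 47.5785.
sqrt(g*y) = sqrt(47.5785) = 6.8977.
Fr = 6.34 / 6.8977 = 0.9191.

0.9191


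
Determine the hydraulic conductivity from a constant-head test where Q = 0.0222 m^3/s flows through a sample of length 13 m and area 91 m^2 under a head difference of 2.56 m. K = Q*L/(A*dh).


From K = Q*L / (A*dh):
Numerator: Q*L = 0.0222 * 13 = 0.2886.
Denominator: A*dh = 91 * 2.56 = 232.96.
K = 0.2886 / 232.96 = 0.001239 m/s.

0.001239


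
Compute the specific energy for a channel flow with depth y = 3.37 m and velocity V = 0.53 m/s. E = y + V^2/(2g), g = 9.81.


Specific energy E = y + V^2/(2g).
Velocity head = V^2/(2g) = 0.53^2 / (2*9.81) = 0.2809 / 19.62 = 0.0143 m.
E = 3.37 + 0.0143 = 3.3843 m.

3.3843


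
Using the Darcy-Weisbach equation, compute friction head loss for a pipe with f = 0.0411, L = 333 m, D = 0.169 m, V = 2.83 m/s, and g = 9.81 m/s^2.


Darcy-Weisbach equation: h_f = f * (L/D) * V^2/(2g).
f * L/D = 0.0411 * 333/0.169 = 80.984.
V^2/(2g) = 2.83^2 / (2*9.81) = 8.0089 / 19.62 = 0.4082 m.
h_f = 80.984 * 0.4082 = 33.058 m.

33.058


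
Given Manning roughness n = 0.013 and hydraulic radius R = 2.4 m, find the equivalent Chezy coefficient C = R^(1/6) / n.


The Chezy coefficient relates to Manning's n through C = R^(1/6) / n.
R^(1/6) = 2.4^(1/6) = 1.157094.
C = 1.157094 / 0.013 = 89.01 m^(1/2)/s.

89.01
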